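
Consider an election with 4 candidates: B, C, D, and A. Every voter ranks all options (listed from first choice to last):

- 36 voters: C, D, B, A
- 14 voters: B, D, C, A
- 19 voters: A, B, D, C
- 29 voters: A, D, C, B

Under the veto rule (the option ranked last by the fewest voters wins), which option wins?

D

Last-place votes: B 29, C 19, D 0, A 50.
D is ranked last by the fewest voters, so D wins.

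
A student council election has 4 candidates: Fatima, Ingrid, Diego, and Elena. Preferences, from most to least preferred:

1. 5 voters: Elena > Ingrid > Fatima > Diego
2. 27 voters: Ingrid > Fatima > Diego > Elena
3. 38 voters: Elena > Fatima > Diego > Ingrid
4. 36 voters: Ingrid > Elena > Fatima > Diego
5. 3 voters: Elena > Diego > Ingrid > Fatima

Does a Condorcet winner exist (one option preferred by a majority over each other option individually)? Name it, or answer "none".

Ingrid vs Fatima: 71–38 for Ingrid.
Ingrid vs Diego: 68–41 for Ingrid.
Ingrid vs Elena: 63–46 for Ingrid.
Ingrid beats every other option head-to-head.

Ingrid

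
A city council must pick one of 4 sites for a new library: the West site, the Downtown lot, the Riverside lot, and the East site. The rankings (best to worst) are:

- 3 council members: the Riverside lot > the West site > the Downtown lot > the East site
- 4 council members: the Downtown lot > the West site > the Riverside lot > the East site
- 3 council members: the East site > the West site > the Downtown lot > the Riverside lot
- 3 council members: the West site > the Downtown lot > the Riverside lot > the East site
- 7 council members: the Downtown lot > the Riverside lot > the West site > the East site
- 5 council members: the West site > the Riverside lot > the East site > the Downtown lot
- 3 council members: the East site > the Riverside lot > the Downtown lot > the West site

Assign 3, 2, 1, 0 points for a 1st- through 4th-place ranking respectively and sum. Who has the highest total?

the West site: 3·2 + 4·2 + 3·2 + 3·3 + 7·1 + 5·3 + 3·0 = 51
the Downtown lot: 3·1 + 4·3 + 3·1 + 3·2 + 7·3 + 5·0 + 3·1 = 48
the Riverside lot: 3·3 + 4·1 + 3·0 + 3·1 + 7·2 + 5·2 + 3·2 = 46
the East site: 3·0 + 4·0 + 3·3 + 3·0 + 7·0 + 5·1 + 3·3 = 23
the West site has the highest Borda score (51).

the West site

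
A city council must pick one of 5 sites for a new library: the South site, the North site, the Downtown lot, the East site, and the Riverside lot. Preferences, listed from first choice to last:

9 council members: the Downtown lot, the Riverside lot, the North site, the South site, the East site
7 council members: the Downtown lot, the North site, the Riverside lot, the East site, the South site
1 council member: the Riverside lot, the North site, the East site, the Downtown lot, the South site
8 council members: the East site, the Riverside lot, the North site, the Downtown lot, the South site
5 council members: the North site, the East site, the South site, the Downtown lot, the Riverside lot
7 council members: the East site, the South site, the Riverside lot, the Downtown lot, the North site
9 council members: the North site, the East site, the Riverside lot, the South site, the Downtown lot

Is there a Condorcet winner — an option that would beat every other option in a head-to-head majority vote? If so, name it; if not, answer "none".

Checking pairwise contests:
the North site beats the South site 39–7.
the Riverside lot beats the North site 25–21.
the East site beats the Downtown lot 30–16.
the North site beats the East site 31–15.
the East site beats the Riverside lot 29–17.
Every option loses at least one head-to-head, so there is no Condorcet winner.

none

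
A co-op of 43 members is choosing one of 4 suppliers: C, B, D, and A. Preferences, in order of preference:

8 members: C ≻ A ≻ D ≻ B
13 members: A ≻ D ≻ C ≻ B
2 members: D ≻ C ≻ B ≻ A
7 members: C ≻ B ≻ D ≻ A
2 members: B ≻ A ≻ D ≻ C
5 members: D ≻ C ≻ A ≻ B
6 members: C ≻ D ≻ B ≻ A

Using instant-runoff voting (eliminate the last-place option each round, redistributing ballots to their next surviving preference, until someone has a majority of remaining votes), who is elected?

Round 1: C 21, B 2, D 7, A 13. Eliminate B.
Round 2: C 21, D 7, A 15. Eliminate D.
Round 3: C 28, A 15. C has a majority.

C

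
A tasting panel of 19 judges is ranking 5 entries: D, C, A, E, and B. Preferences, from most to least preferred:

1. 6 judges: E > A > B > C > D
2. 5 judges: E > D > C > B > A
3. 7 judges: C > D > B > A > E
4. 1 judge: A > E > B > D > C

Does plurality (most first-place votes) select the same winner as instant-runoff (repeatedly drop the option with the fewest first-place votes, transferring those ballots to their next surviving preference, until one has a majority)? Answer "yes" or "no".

yes

Plurality — first-place votes: D 0, C 7, A 1, E 11, B 0. Winner: E.
Instant-runoff — R1 D 0, C 7, A 1, E 11, B 0 (E winner). Winner: E.
The two methods agree.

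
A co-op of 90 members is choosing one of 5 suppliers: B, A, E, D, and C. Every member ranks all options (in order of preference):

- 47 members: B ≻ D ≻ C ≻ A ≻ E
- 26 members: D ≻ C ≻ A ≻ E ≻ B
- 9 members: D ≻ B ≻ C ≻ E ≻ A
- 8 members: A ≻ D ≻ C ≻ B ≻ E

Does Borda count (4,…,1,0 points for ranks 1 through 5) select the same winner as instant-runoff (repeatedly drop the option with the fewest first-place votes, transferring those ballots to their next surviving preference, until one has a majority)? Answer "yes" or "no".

no

Borda — scores: B 223, A 131, E 35, D 305, C 206. Winner: D.
Instant-runoff — R1 B 47, A 8, E 0, D 35, C 0 (B winner). Winner: B.
The two methods disagree.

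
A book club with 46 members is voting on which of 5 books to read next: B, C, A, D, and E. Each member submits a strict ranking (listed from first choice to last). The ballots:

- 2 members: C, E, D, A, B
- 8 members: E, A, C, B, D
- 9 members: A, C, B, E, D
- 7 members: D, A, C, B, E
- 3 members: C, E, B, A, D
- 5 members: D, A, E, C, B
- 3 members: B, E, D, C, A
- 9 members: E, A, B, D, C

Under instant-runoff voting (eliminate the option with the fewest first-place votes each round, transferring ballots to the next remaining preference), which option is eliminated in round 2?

Round 1: B 3, C 5, A 9, D 12, E 17. Eliminate B.
Round 2: C 5, A 9, D 12, E 20. Eliminate C.

C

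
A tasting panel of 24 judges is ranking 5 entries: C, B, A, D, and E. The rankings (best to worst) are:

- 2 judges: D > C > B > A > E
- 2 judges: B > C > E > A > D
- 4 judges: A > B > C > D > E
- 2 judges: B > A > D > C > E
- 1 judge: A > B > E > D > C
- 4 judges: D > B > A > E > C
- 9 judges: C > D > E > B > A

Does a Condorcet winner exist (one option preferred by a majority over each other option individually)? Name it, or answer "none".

Checking pairwise contests:
B beats C 13–11.
D beats B 15–9.
C beats A 13–11.
C beats D 15–9.
C beats E 19–5.
Every option loses at least one head-to-head, so there is no Condorcet winner.

none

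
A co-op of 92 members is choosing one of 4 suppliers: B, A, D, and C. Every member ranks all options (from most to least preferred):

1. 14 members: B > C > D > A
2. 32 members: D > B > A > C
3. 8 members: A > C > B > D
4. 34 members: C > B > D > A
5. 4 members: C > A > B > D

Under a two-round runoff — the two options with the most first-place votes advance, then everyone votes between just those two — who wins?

Round 1 first-place votes: B 14, A 8, D 32, C 38.
C and D advance.
Runoff: C is preferred to D by 60 voters; D by 32.
C wins the runoff.

C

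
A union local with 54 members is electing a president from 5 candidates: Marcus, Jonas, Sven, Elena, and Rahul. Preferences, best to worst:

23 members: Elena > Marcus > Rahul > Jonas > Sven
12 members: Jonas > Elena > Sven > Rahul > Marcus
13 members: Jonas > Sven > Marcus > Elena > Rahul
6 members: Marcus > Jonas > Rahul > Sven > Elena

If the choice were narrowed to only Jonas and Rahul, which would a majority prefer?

Jonas

Voters preferring Jonas to Rahul: 31; preferring Rahul to Jonas: 23.
Jonas wins the head-to-head.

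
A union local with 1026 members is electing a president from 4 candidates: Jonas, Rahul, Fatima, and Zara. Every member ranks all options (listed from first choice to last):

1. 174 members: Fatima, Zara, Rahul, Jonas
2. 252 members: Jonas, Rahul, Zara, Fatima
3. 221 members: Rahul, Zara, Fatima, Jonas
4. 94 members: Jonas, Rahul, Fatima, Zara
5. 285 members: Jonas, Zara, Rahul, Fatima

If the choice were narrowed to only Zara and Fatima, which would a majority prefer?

Voters preferring Zara to Fatima: 758; preferring Fatima to Zara: 268.
Zara wins the head-to-head.

Zara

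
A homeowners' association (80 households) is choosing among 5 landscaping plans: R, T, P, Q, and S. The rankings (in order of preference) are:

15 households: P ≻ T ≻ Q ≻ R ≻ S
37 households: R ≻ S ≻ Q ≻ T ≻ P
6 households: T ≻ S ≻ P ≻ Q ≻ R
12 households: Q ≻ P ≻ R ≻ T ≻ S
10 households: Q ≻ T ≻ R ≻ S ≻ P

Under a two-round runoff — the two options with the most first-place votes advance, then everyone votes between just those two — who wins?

Q

Round 1 first-place votes: R 37, T 6, P 15, Q 22, S 0.
R and Q advance.
Runoff: R is preferred to Q by 37 voters; Q by 43.
Q wins the runoff.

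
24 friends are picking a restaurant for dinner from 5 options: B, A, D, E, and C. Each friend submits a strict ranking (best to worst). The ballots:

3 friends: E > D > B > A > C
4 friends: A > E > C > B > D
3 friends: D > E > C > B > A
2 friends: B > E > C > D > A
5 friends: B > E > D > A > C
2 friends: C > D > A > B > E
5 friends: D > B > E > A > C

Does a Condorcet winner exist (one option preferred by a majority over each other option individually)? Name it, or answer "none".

none

Checking pairwise contests:
D beats B 13–11.
B beats A 18–6.
E beats D 14–10.
B beats E 14–10.
B beats C 15–9.
Every option loses at least one head-to-head, so there is no Condorcet winner.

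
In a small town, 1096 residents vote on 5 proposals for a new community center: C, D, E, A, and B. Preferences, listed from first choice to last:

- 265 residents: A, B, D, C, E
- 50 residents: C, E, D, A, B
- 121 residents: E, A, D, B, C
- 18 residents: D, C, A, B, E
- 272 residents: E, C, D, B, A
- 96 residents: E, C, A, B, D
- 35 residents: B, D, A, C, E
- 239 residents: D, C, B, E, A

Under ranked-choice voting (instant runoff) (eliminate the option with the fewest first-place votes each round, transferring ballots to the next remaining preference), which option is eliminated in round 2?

Round 1: C 50, D 257, E 489, A 265, B 35. Eliminate B.
Round 2: C 50, D 292, E 489, A 265. Eliminate C.

C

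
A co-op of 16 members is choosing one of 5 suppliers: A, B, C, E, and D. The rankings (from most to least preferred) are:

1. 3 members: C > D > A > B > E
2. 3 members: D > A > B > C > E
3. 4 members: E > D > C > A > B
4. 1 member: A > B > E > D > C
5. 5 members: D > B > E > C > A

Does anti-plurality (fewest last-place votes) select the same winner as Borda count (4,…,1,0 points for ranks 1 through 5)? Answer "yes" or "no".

Anti-plurality — last-place votes: A 5, B 4, C 1, E 6, D 0. Winner: D.
Borda — scores: A 23, B 27, C 28, E 28, D 54. Winner: D.
The two methods agree.

yes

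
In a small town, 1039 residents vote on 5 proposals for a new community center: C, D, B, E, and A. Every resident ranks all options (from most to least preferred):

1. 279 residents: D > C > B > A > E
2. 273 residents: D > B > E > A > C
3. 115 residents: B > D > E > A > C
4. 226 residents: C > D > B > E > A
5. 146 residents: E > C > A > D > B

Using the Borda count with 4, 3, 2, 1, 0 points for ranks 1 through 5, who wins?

D

C: 279·3 + 273·0 + 115·0 + 226·4 + 146·3 = 2179
D: 279·4 + 273·4 + 115·3 + 226·3 + 146·1 = 3377
B: 279·2 + 273·3 + 115·4 + 226·2 + 146·0 = 2289
E: 279·0 + 273·2 + 115·2 + 226·1 + 146·4 = 1586
A: 279·1 + 273·1 + 115·1 + 226·0 + 146·2 = 959
D has the highest Borda score (3377).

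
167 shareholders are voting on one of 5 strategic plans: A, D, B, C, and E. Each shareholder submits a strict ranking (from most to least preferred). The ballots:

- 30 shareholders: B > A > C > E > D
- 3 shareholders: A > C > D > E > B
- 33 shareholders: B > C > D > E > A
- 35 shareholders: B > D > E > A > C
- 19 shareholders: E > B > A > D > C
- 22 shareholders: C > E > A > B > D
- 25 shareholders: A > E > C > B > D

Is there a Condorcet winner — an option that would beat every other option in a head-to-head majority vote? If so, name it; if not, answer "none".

B vs A: 117–50 for B.
B vs D: 164–3 for B.
B vs C: 117–50 for B.
B vs E: 98–69 for B.
B beats every other option head-to-head.

B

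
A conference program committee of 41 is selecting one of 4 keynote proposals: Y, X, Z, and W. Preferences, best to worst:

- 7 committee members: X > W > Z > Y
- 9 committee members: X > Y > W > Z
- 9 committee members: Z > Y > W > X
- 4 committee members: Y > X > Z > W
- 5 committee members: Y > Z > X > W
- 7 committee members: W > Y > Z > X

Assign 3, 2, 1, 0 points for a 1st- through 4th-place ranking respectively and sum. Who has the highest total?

Y

Y: 7·0 + 9·2 + 9·2 + 4·3 + 5·3 + 7·2 = 77
X: 7·3 + 9·3 + 9·0 + 4·2 + 5·1 + 7·0 = 61
Z: 7·1 + 9·0 + 9·3 + 4·1 + 5·2 + 7·1 = 55
W: 7·2 + 9·1 + 9·1 + 4·0 + 5·0 + 7·3 = 53
Y has the highest Borda score (77).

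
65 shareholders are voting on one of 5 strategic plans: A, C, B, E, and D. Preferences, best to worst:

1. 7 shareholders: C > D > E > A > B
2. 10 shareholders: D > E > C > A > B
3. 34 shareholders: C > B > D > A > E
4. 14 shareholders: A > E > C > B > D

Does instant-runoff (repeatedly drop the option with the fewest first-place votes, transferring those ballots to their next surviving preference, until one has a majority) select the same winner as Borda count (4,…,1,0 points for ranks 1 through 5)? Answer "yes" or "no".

Instant-runoff — R1 A 14, C 41, B 0, E 0, D 10 (C winner). Winner: C.
Borda — scores: A 107, C 212, B 116, E 86, D 129. Winner: C.
The two methods agree.

yes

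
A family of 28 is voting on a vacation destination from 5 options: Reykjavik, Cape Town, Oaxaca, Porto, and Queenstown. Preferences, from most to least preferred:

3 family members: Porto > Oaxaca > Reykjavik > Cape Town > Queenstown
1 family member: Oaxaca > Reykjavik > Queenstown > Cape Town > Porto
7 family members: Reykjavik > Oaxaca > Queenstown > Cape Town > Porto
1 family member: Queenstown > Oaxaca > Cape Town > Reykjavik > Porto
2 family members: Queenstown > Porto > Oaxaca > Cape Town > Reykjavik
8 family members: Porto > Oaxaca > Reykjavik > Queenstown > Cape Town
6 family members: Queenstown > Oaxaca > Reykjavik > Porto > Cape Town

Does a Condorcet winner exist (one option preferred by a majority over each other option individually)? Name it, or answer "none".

Oaxaca

Oaxaca vs Reykjavik: 21–7 for Oaxaca.
Oaxaca vs Cape Town: 28–0 for Oaxaca.
Oaxaca vs Porto: 15–13 for Oaxaca.
Oaxaca vs Queenstown: 19–9 for Oaxaca.
Oaxaca beats every other option head-to-head.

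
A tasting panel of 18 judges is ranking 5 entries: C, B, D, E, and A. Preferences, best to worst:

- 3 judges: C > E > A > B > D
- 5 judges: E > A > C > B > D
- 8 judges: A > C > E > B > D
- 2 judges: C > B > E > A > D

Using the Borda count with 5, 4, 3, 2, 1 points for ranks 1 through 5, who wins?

C: 3·5 + 5·3 + 8·4 + 2·5 = 72
B: 3·2 + 5·2 + 8·2 + 2·4 = 40
D: 3·1 + 5·1 + 8·1 + 2·1 = 18
E: 3·4 + 5·5 + 8·3 + 2·3 = 67
A: 3·3 + 5·4 + 8·5 + 2·2 = 73
A has the highest Borda score (73).

A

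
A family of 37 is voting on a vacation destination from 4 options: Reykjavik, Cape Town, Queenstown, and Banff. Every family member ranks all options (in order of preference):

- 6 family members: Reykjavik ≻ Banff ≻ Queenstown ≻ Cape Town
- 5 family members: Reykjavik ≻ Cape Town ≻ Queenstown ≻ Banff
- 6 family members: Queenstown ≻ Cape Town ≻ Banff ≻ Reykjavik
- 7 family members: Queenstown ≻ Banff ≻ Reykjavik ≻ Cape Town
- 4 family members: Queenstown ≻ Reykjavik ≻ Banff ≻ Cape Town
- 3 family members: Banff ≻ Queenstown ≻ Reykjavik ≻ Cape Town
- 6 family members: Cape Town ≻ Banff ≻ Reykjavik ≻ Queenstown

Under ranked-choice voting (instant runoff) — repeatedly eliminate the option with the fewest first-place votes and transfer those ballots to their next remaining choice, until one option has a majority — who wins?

Queenstown

Round 1: Reykjavik 11, Cape Town 6, Queenstown 17, Banff 3. Eliminate Banff.
Round 2: Reykjavik 11, Cape Town 6, Queenstown 20. Queenstown has a majority.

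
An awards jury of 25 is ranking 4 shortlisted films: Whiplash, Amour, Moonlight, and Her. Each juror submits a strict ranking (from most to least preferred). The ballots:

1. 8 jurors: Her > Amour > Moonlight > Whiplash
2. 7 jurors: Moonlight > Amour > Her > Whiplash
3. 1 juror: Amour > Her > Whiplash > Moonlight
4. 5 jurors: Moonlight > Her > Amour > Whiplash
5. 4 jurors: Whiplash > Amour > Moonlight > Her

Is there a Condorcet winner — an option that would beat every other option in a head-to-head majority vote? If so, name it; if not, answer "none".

Checking pairwise contests:
Amour beats Whiplash 21–4.
Her beats Amour 13–12.
Amour beats Moonlight 13–12.
Moonlight beats Her 16–9.
Every option loses at least one head-to-head, so there is no Condorcet winner.

none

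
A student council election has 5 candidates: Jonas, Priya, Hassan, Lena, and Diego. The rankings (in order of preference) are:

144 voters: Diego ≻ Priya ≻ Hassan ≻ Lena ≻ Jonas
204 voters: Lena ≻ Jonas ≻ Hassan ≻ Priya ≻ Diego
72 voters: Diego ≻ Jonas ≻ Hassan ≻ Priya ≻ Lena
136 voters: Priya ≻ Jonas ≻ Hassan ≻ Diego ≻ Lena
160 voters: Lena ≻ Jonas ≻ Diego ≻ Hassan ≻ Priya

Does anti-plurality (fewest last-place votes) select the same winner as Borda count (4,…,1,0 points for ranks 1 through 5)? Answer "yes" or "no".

Anti-plurality — last-place votes: Jonas 144, Priya 160, Hassan 0, Lena 208, Diego 204. Winner: Hassan.
Borda — scores: Jonas 1716, Priya 1252, Hassan 1272, Lena 1600, Diego 1320. Winner: Jonas.
The two methods disagree.

no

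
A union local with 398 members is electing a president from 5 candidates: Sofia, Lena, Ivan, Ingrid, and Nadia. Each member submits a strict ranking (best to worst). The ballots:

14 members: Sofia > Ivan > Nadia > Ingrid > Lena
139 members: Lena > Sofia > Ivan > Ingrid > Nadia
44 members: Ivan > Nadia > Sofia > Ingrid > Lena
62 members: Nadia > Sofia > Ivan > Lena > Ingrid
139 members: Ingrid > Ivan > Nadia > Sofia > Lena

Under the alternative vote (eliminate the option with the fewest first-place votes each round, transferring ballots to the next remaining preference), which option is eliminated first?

Round 1: Sofia 14, Lena 139, Ivan 44, Ingrid 139, Nadia 62. Eliminate Sofia.

Sofia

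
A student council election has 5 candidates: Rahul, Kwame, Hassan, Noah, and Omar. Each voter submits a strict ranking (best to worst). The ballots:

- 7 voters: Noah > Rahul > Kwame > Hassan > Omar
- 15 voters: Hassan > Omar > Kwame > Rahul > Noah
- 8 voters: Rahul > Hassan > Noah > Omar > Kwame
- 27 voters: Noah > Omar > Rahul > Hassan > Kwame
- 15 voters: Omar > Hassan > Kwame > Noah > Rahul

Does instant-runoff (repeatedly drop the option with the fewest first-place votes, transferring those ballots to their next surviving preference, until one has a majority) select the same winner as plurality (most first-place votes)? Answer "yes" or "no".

Instant-runoff — R1 Rahul 8, Kwame 0, Hassan 15, Noah 34, Omar 15 (Kwame out); R2 Rahul 8, Hassan 15, Noah 34, Omar 15 (Rahul out); R3 Hassan 23, Noah 34, Omar 15 (Omar out); R4 Hassan 38, Noah 34 (Hassan winner). Winner: Hassan.
Plurality — first-place votes: Rahul 8, Kwame 0, Hassan 15, Noah 34, Omar 15. Winner: Noah.
The two methods disagree.

no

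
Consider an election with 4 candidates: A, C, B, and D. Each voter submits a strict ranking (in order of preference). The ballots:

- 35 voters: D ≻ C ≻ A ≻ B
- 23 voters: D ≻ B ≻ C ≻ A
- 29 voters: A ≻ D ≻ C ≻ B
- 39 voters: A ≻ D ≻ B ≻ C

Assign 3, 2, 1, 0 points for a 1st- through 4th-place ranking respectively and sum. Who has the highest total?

A: 35·1 + 23·0 + 29·3 + 39·3 = 239
C: 35·2 + 23·1 + 29·1 + 39·0 = 122
B: 35·0 + 23·2 + 29·0 + 39·1 = 85
D: 35·3 + 23·3 + 29·2 + 39·2 = 310
D has the highest Borda score (310).

D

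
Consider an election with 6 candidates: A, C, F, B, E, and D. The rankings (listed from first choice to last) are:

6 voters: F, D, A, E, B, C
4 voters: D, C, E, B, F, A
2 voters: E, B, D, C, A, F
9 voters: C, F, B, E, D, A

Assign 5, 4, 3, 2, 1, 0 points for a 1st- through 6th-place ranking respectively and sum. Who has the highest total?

F

A: 6·3 + 4·0 + 2·1 + 9·0 = 20
C: 6·0 + 4·4 + 2·2 + 9·5 = 65
F: 6·5 + 4·1 + 2·0 + 9·4 = 70
B: 6·1 + 4·2 + 2·4 + 9·3 = 49
E: 6·2 + 4·3 + 2·5 + 9·2 = 52
D: 6·4 + 4·5 + 2·3 + 9·1 = 59
F has the highest Borda score (70).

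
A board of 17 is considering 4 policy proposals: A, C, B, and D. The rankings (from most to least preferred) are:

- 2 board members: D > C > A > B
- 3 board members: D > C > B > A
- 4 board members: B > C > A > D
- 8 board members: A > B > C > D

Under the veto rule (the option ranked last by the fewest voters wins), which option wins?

C

Last-place votes: A 3, C 0, B 2, D 12.
C is ranked last by the fewest voters, so C wins.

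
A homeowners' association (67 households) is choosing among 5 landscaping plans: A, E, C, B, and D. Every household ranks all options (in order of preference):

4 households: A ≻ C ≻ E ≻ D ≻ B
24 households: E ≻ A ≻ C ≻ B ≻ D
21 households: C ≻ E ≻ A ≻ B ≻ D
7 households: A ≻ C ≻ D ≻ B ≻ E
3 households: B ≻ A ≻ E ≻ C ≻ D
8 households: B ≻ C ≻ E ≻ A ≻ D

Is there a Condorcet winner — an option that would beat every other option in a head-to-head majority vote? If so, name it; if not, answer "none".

Checking pairwise contests:
E beats A 53–14.
C beats E 40–27.
A beats C 38–29.
A beats B 56–11.
A beats D 67–0.
Every option loses at least one head-to-head, so there is no Condorcet winner.

none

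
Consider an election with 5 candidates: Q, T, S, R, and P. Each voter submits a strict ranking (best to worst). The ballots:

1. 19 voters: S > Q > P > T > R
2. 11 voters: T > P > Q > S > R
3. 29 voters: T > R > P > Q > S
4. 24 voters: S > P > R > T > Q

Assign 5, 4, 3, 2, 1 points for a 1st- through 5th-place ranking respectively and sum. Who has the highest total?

Q: 19·4 + 11·3 + 29·2 + 24·1 = 191
T: 19·2 + 11·5 + 29·5 + 24·2 = 286
S: 19·5 + 11·2 + 29·1 + 24·5 = 266
R: 19·1 + 11·1 + 29·4 + 24·3 = 218
P: 19·3 + 11·4 + 29·3 + 24·4 = 284
T has the highest Borda score (286).

T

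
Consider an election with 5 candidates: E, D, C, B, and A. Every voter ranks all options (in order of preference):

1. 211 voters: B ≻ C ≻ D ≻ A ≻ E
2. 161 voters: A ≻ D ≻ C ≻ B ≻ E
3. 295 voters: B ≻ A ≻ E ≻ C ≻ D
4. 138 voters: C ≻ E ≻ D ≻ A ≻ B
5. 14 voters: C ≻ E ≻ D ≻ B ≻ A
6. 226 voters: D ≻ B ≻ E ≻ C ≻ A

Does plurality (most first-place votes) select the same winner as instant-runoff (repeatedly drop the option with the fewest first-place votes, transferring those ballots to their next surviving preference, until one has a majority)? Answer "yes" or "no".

Plurality — first-place votes: E 0, D 226, C 152, B 506, A 161. Winner: B.
Instant-runoff — R1 E 0, D 226, C 152, B 506, A 161 (E out); R2 D 226, C 152, B 506, A 161 (C out); R3 D 378, B 506, A 161 (A out); R4 D 539, B 506 (D winner). Winner: D.
The two methods disagree.

no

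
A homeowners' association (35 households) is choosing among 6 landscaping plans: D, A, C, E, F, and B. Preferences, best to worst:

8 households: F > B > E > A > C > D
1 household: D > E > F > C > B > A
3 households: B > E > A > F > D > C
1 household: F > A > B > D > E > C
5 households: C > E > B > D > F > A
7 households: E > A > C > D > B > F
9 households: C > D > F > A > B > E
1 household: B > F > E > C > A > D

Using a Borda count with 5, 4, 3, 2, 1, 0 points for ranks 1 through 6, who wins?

C

D: 8·0 + 1·5 + 3·1 + 1·2 + 5·2 + 7·2 + 9·4 + 1·0 = 70
A: 8·2 + 1·0 + 3·3 + 1·4 + 5·0 + 7·4 + 9·2 + 1·1 = 76
C: 8·1 + 1·2 + 3·0 + 1·0 + 5·5 + 7·3 + 9·5 + 1·2 = 103
E: 8·3 + 1·4 + 3·4 + 1·1 + 5·4 + 7·5 + 9·0 + 1·3 = 99
F: 8·5 + 1·3 + 3·2 + 1·5 + 5·1 + 7·0 + 9·3 + 1·4 = 90
B: 8·4 + 1·1 + 3·5 + 1·3 + 5·3 + 7·1 + 9·1 + 1·5 = 87
C has the highest Borda score (103).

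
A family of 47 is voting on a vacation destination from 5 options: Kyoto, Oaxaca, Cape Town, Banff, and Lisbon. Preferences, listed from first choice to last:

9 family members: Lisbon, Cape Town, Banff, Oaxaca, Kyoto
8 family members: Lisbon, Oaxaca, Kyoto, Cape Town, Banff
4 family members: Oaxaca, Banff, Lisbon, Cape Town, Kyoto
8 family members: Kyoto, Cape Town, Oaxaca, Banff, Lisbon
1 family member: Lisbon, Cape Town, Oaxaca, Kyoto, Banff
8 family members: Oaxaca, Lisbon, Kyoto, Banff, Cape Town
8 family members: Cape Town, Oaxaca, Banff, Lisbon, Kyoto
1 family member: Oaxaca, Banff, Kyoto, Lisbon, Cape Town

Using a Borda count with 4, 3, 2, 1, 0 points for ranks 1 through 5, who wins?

Oaxaca

Kyoto: 9·0 + 8·2 + 4·0 + 8·4 + 1·1 + 8·2 + 8·0 + 1·2 = 67
Oaxaca: 9·1 + 8·3 + 4·4 + 8·2 + 1·2 + 8·4 + 8·3 + 1·4 = 127
Cape Town: 9·3 + 8·1 + 4·1 + 8·3 + 1·3 + 8·0 + 8·4 + 1·0 = 98
Banff: 9·2 + 8·0 + 4·3 + 8·1 + 1·0 + 8·1 + 8·2 + 1·3 = 65
Lisbon: 9·4 + 8·4 + 4·2 + 8·0 + 1·4 + 8·3 + 8·1 + 1·1 = 113
Oaxaca has the highest Borda score (127).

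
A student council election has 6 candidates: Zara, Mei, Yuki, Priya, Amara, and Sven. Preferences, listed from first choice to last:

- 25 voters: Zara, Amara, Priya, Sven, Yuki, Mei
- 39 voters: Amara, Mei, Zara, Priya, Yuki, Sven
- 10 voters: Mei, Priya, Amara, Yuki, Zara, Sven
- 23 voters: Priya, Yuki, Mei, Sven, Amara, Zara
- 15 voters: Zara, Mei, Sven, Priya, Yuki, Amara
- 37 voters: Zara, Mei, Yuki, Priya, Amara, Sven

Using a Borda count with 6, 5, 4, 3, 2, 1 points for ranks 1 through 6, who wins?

Zara: 25·6 + 39·4 + 10·2 + 23·1 + 15·6 + 37·6 = 661
Mei: 25·1 + 39·5 + 10·6 + 23·4 + 15·5 + 37·5 = 632
Yuki: 25·2 + 39·2 + 10·3 + 23·5 + 15·2 + 37·4 = 451
Priya: 25·4 + 39·3 + 10·5 + 23·6 + 15·3 + 37·3 = 561
Amara: 25·5 + 39·6 + 10·4 + 23·2 + 15·1 + 37·2 = 534
Sven: 25·3 + 39·1 + 10·1 + 23·3 + 15·4 + 37·1 = 290
Zara has the highest Borda score (661).

Zara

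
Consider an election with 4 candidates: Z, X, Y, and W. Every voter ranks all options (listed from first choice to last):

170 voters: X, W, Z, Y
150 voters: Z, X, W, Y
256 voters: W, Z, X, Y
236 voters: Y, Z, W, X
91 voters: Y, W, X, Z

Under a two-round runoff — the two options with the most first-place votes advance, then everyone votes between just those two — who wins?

W

Round 1 first-place votes: Z 150, X 170, Y 327, W 256.
Y and W advance.
Runoff: Y is preferred to W by 327 voters; W by 576.
W wins the runoff.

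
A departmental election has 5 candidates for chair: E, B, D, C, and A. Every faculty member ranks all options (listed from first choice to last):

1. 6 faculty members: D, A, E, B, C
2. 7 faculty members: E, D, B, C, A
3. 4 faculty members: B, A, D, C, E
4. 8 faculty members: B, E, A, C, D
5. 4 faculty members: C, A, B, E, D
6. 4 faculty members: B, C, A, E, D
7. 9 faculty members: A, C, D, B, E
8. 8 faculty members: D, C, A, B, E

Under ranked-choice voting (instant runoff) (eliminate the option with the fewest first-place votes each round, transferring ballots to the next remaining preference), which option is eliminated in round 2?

E

Round 1: E 7, B 16, D 14, C 4, A 9. Eliminate C.
Round 2: E 7, B 16, D 14, A 13. Eliminate E.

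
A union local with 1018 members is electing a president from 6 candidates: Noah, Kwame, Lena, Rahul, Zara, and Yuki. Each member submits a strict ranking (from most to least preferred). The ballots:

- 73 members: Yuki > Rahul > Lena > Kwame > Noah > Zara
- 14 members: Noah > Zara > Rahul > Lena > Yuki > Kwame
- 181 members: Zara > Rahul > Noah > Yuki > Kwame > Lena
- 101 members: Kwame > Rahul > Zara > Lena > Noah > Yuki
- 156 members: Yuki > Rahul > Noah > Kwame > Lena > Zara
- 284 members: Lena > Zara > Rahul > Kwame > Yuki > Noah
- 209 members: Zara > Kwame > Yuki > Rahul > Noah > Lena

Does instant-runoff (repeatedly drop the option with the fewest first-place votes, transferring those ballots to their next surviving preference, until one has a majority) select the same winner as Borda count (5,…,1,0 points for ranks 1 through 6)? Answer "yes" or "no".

Instant-runoff — R1 Noah 14, Kwame 101, Lena 284, Rahul 0, Zara 390, Yuki 229 (Rahul out); R2 Noah 14, Kwame 101, Lena 284, Zara 390, Yuki 229 (Noah out); R3 Kwame 101, Lena 284, Zara 404, Yuki 229 (Kwame out); R4 Lena 284, Zara 505, Yuki 229 (Yuki out); R5 Lena 513, Zara 505 (Lena winner). Winner: Lena.
Borda — scores: Noah 1464, Kwame 2548, Lena 2025, Rahul 3356, Zara 3445, Yuki 2432. Winner: Zara.
The two methods disagree.

no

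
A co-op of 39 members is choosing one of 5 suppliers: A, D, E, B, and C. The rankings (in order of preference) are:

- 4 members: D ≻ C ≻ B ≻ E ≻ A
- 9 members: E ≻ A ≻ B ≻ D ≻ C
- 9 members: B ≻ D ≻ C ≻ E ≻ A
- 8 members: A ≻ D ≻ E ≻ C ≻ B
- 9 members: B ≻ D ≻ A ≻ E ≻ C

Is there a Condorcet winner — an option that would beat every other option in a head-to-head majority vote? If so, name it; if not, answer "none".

B

B vs A: 22–17 for B.
B vs D: 27–12 for B.
B vs E: 22–17 for B.
B vs C: 27–12 for B.
B beats every other option head-to-head.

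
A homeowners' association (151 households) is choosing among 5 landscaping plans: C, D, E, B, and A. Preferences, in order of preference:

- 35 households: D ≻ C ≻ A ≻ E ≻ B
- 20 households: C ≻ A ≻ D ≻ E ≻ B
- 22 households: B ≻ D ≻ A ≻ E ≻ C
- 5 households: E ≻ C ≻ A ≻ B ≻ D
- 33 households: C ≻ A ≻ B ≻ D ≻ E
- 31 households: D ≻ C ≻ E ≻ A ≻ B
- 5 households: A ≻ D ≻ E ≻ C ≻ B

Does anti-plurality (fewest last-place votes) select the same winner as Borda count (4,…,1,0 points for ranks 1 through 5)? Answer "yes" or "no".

no

Anti-plurality — last-place votes: C 22, D 5, E 33, B 91, A 0. Winner: A.
Borda — scores: C 430, D 418, E 169, B 159, A 334. Winner: C.
The two methods disagree.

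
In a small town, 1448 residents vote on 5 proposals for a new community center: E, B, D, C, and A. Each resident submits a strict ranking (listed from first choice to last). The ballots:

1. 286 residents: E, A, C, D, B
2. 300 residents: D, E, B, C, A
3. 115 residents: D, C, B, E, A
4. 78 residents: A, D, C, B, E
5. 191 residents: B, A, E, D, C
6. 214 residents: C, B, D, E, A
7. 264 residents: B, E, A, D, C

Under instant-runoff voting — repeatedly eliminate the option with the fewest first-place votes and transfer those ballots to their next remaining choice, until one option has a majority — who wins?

D

Round 1: E 286, B 455, D 415, C 214, A 78. Eliminate A.
Round 2: E 286, B 455, D 493, C 214. Eliminate C.
Round 3: E 286, B 669, D 493. Eliminate E.
Round 4: B 669, D 779. D has a majority.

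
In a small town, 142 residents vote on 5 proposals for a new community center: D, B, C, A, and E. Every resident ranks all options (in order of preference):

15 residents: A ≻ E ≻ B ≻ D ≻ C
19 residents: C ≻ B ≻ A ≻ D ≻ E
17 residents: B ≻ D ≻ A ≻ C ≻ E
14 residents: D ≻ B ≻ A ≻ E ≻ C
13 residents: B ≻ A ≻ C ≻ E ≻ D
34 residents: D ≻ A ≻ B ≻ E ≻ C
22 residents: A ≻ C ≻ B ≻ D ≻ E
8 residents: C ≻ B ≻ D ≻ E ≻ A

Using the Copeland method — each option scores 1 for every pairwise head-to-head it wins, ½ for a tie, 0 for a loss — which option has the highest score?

B

D: beats C, A, and E; loses to B → score 3.
B: beats D, C, and E; ties A → score 3.5.
C: beats E; loses to D, B, and A → score 1.
A: beats C and E; ties B; loses to D → score 2.5.
E: loses to D, B, C, and A → score 0.
B has the best pairwise record.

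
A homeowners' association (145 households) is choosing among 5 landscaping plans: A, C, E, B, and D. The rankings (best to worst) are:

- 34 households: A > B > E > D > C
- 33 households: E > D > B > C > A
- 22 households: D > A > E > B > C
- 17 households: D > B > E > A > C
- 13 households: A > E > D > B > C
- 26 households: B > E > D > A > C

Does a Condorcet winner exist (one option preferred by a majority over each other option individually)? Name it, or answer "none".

none

Checking pairwise contests:
E beats A 76–69.
A beats C 112–33.
B beats E 77–68.
D beats B 85–60.
E beats D 106–39.
Every option loses at least one head-to-head, so there is no Condorcet winner.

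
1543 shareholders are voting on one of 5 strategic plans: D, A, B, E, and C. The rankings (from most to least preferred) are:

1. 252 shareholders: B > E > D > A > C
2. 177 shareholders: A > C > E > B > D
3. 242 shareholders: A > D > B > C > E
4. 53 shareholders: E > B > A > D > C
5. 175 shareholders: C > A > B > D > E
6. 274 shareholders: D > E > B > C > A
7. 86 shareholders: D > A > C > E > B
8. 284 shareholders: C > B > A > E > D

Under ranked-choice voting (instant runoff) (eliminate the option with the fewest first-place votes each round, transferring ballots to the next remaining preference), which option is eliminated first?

Round 1: D 360, A 419, B 252, E 53, C 459. Eliminate E.

E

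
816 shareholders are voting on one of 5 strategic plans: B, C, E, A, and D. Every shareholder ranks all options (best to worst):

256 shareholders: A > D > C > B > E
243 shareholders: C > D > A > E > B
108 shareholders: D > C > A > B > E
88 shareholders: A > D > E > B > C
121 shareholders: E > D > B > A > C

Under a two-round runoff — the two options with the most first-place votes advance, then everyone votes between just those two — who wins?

Round 1 first-place votes: B 0, C 243, E 121, A 344, D 108.
A and C advance.
Runoff: A is preferred to C by 465 voters; C by 351.
A wins the runoff.

A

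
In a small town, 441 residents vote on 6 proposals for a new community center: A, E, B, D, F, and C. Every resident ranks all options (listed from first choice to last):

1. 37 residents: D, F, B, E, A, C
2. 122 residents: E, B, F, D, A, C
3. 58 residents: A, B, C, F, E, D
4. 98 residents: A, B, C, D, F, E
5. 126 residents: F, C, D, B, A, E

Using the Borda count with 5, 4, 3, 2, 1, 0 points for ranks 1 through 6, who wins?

A: 37·1 + 122·1 + 58·5 + 98·5 + 126·1 = 1065
E: 37·2 + 122·5 + 58·1 + 98·0 + 126·0 = 742
B: 37·3 + 122·4 + 58·4 + 98·4 + 126·2 = 1475
D: 37·5 + 122·2 + 58·0 + 98·2 + 126·3 = 1003
F: 37·4 + 122·3 + 58·2 + 98·1 + 126·5 = 1358
C: 37·0 + 122·0 + 58·3 + 98·3 + 126·4 = 972
B has the highest Borda score (1475).

B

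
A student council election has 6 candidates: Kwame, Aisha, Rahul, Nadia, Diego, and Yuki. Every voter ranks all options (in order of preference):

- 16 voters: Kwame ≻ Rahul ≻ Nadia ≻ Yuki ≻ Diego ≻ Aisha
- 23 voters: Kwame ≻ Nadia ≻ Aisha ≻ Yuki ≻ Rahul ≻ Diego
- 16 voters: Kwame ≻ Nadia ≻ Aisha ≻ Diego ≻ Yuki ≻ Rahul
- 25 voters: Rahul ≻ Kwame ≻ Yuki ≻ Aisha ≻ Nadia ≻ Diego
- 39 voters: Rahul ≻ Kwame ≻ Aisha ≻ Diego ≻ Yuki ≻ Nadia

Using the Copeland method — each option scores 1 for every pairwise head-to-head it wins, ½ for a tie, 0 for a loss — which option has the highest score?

Kwame: beats Aisha, Nadia, Diego, and Yuki; loses to Rahul → score 4.
Aisha: beats Nadia, Diego, and Yuki; loses to Kwame and Rahul → score 3.
Rahul: beats Kwame, Aisha, Nadia, Diego, and Yuki → score 5.
Nadia: beats Diego; loses to Kwame, Aisha, Rahul, and Yuki → score 1.
Diego: loses to Kwame, Aisha, Rahul, Nadia, and Yuki → score 0.
Yuki: beats Nadia and Diego; loses to Kwame, Aisha, and Rahul → score 2.
Rahul has the best pairwise record.

Rahul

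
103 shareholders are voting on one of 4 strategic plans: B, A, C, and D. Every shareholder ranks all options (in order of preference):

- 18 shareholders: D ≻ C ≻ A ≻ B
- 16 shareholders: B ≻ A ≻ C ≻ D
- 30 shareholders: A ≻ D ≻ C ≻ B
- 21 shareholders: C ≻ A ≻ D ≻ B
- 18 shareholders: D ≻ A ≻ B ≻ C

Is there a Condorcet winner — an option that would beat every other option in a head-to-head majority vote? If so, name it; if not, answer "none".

A vs B: 87–16 for A.
A vs C: 64–39 for A.
A vs D: 67–36 for A.
A beats every other option head-to-head.

A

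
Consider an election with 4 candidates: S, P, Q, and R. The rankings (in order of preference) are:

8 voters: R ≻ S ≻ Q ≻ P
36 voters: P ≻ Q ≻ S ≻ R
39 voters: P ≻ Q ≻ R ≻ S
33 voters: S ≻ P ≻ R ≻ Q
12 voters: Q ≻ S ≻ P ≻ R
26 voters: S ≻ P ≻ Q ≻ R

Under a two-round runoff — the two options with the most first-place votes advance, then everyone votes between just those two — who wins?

Round 1 first-place votes: S 59, P 75, Q 12, R 8.
P and S advance.
Runoff: P is preferred to S by 75 voters; S by 79.
S wins the runoff.

S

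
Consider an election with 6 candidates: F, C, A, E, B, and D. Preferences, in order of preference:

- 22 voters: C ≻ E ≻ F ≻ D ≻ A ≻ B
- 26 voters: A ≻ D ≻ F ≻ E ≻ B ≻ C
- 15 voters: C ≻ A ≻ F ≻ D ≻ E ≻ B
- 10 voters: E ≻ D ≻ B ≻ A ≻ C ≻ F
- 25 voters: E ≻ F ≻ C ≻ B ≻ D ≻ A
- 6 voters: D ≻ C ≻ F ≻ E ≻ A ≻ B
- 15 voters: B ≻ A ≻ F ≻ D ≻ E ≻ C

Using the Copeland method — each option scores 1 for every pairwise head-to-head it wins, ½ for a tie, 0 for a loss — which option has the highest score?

F

F: beats C, E, B, and D; loses to A → score 4.
C: beats A, B, and D; loses to F and E → score 3.
A: beats F and B; loses to C, E, and D → score 2.
E: beats C, A, and B; loses to F and D → score 3.
B: loses to F, C, A, E, and D → score 0.
D: beats A, E, and B; loses to F and C → score 3.
F has the best pairwise record.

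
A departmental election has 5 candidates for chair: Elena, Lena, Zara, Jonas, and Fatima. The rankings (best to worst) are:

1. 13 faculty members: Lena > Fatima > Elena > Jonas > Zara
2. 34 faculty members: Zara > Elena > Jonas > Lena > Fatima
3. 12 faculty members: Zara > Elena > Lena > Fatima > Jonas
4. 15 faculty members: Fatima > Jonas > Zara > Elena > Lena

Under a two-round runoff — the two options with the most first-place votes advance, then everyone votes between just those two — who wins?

Zara

Round 1 first-place votes: Elena 0, Lena 13, Zara 46, Jonas 0, Fatima 15.
Zara and Fatima advance.
Runoff: Zara is preferred to Fatima by 46 voters; Fatima by 28.
Zara wins the runoff.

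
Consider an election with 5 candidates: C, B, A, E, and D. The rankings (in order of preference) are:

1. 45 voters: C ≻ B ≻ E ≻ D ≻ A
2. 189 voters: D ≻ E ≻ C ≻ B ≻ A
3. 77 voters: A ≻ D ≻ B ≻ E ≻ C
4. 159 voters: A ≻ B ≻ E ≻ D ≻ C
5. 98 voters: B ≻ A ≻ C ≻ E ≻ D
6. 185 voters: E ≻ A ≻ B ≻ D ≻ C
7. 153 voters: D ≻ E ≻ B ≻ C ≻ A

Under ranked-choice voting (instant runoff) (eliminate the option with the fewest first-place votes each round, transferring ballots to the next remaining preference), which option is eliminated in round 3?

E

Round 1: C 45, B 98, A 236, E 185, D 342. Eliminate C.
Round 2: B 143, A 236, E 185, D 342. Eliminate B.
Round 3: A 334, E 230, D 342. Eliminate E.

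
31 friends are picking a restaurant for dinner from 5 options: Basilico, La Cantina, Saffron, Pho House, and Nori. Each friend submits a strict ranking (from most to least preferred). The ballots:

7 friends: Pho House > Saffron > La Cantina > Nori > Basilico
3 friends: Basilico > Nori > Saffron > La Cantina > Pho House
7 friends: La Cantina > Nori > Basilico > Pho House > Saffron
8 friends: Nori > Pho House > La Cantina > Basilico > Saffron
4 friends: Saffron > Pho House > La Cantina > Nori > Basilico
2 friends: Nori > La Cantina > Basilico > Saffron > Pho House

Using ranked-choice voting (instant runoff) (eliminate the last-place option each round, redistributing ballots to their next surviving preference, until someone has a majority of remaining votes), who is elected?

Round 1: Basilico 3, La Cantina 7, Saffron 4, Pho House 7, Nori 10. Eliminate Basilico.
Round 2: La Cantina 7, Saffron 4, Pho House 7, Nori 13. Eliminate Saffron.
Round 3: La Cantina 7, Pho House 11, Nori 13. Eliminate La Cantina.
Round 4: Pho House 11, Nori 20. Nori has a majority.

Nori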